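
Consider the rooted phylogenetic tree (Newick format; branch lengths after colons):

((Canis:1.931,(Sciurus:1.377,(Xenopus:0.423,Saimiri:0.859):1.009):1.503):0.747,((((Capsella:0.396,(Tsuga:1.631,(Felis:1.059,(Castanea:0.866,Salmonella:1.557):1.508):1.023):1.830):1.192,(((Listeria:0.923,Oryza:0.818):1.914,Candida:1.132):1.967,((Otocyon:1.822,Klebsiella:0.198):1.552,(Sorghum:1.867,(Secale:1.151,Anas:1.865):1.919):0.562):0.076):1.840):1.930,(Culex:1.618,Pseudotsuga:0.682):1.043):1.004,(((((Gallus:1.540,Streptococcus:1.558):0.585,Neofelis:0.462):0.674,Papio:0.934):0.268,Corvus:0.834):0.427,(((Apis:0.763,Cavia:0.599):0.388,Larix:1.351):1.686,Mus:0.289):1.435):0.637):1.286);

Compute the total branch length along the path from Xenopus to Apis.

9.877

The path runs Xenopus → … → MRCA → … → Apis; the MRCA is the root of the tree.
Branch lengths along that path: 0.423 + 1.009 + 1.503 + 0.747 + 1.286 + 0.637 + 1.435 + 1.686 + 0.388 + 0.763 = 9.877.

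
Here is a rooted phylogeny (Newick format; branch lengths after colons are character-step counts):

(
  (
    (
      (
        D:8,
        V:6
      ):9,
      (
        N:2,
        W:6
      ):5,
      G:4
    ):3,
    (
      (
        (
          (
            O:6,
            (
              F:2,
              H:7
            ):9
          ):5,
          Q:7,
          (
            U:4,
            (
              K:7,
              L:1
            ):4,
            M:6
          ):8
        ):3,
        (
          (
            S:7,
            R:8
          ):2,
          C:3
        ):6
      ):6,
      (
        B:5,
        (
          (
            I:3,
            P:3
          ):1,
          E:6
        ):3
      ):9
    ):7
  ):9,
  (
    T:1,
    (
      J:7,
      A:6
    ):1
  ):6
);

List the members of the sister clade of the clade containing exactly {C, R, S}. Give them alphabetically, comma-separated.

The clade containing exactly {C, R, S} attaches to the tree at the node subtending (((O,(F,H)),Q,(U,(K,L),M)),((S,R),C)).
The other lineage descending from that same node — the sister group — is ((O,(F,H)),Q,(U,(K,L),M)); its 8 tips in alphabetical order are the answer.

F, H, K, L, M, O, Q, U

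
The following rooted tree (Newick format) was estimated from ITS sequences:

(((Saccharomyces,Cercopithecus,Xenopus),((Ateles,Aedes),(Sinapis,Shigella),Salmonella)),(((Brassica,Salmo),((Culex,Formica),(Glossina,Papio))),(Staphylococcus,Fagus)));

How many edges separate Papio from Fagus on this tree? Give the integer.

6

The MRCA of Papio and Fagus is the node subtending (((Brassica,Salmo),((Culex,Formica),(Glossina,Papio))),(Staphylococcus,Fagus)).
From Papio up to that node: 4 branches. From Fagus up to the same node: 2 branches. Total: 4 + 2 = 6.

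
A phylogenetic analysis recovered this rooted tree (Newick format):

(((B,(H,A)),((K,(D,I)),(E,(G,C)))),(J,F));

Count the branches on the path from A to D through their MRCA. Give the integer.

The MRCA of A and D is the node subtending ((B,(H,A)),((K,(D,I)),(E,(G,C)))).
From A up to that node: 3 branches. From D up to the same node: 4 branches. Total: 3 + 4 = 7.

7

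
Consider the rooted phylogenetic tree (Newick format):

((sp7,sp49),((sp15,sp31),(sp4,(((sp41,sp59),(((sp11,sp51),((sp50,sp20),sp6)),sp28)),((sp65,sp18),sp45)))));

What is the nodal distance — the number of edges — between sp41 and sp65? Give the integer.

The MRCA of sp41 and sp65 is the node subtending (((sp41,sp59),(((sp11,sp51),((sp50,sp20),sp6)),sp28)),((sp65,sp18),sp45)).
From sp41 up to that node: 3 branches. From sp65 up to the same node: 3 branches. Total: 3 + 3 = 6.

6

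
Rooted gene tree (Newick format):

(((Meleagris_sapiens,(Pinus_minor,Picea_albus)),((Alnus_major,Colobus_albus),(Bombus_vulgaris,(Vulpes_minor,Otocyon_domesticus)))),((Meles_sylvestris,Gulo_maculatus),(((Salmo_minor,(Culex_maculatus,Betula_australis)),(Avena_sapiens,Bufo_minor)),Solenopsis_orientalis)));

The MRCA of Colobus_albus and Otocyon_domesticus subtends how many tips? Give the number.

The MRCA of Colobus_albus and Otocyon_domesticus is the node subtending ((Alnus_major,Colobus_albus),(Bombus_vulgaris,(Vulpes_minor,Otocyon_domesticus))).
That clade contains 5 terminal taxa: Alnus_major, Bombus_vulgaris, Colobus_albus, Otocyon_domesticus, Vulpes_minor.

5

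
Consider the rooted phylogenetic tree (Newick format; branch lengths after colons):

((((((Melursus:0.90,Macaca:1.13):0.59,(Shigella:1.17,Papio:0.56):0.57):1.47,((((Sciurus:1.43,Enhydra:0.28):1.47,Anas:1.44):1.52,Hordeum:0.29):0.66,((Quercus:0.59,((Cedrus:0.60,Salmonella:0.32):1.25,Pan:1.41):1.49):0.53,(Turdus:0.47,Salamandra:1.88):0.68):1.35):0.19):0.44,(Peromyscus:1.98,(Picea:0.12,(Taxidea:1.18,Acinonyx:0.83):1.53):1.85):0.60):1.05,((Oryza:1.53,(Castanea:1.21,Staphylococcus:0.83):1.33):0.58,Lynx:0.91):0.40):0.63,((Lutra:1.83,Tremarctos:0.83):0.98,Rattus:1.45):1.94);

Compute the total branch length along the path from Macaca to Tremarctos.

9.06

The path runs Macaca → … → MRCA → … → Tremarctos; the MRCA is the root of the tree.
Branch lengths along that path: 1.13 + 0.59 + 1.47 + 0.44 + 1.05 + 0.63 + 1.94 + 0.98 + 0.83 = 9.06.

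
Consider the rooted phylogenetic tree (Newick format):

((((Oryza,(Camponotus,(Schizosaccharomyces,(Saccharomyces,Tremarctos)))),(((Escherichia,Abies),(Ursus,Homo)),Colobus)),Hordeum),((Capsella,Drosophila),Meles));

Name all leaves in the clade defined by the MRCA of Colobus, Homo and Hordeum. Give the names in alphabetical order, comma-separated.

Tracing Colobus: it sits inside (((Escherichia,Abies),(Ursus,Homo)),Colobus).
Tracing Homo: it sits inside (Ursus,Homo).
Tracing Hordeum: it sits inside (((Oryza,(Camponotus,(Schizosaccharomyces,(Saccharomyces,Tremarctos)))),(((Escherichia,Abies),(Ursus,Homo)),Colobus)),Hordeum).
The smallest clade enclosing all 3 is (((Oryza,(Camponotus,(Schizosaccharomyces,(Saccharomyces,Tremarctos)))),(((Escherichia,Abies),(Ursus,Homo)),Colobus)),Hordeum); the answer is its 11 terminal taxa in alphabetical order.

Abies, Camponotus, Colobus, Escherichia, Homo, Hordeum, Oryza, Saccharomyces, Schizosaccharomyces, Tremarctos, Ursus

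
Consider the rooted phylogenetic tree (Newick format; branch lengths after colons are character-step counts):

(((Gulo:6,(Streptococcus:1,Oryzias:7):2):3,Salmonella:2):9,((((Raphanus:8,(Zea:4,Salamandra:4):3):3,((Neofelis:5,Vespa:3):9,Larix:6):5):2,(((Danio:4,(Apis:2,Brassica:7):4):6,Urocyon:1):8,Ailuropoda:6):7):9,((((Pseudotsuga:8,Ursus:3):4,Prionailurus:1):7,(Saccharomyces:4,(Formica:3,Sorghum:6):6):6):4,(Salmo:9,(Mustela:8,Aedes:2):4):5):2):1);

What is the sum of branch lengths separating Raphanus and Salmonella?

The path runs Raphanus → … → MRCA → … → Salmonella; the MRCA is the root of the tree.
Branch lengths along that path: 8 + 3 + 2 + 9 + 1 + 9 + 2 = 34.

34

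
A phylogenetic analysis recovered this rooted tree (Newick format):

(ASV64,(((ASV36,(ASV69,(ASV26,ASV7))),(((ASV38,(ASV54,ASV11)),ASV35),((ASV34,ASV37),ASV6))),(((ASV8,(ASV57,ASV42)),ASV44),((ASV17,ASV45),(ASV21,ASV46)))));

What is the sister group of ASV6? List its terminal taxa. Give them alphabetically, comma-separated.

ASV34, ASV37

ASV6 attaches to the tree at the node subtending ((ASV34,ASV37),ASV6).
The other lineage descending from that same node — the sister group — is (ASV34,ASV37); its 2 tips in alphabetical order are the answer.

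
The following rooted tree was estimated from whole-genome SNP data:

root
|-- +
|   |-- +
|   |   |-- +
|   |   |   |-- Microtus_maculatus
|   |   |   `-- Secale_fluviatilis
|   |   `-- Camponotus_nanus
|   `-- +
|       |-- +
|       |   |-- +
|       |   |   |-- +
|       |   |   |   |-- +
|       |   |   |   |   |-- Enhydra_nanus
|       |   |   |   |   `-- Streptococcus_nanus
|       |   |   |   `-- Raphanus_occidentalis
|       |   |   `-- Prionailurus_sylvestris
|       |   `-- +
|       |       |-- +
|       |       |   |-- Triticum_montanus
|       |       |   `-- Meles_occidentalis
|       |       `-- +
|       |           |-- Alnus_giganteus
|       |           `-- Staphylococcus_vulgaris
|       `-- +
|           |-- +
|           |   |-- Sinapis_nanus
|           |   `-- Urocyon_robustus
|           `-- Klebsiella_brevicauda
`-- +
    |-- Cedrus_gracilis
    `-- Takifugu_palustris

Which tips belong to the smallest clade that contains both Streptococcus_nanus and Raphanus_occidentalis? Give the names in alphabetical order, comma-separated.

Enhydra_nanus, Raphanus_occidentalis, Streptococcus_nanus

Tracing Streptococcus_nanus: it sits inside (Enhydra_nanus,Streptococcus_nanus).
Tracing Raphanus_occidentalis: it sits inside ((Enhydra_nanus,Streptococcus_nanus),Raphanus_occidentalis).
The smallest clade enclosing both is ((Enhydra_nanus,Streptococcus_nanus),Raphanus_occidentalis); the answer is its 3 terminal taxa in alphabetical order.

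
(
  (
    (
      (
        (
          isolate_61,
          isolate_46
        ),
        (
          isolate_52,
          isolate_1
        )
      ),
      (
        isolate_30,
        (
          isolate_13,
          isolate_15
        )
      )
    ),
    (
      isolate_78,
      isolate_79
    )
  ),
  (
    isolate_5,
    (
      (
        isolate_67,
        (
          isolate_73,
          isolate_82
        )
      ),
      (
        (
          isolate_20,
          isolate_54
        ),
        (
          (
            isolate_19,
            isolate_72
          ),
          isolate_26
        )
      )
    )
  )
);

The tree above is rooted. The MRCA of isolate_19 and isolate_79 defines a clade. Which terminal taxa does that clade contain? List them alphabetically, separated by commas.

isolate_1, isolate_13, isolate_15, isolate_19, isolate_20, isolate_26, isolate_30, isolate_46, isolate_5, isolate_52, isolate_54, isolate_61, isolate_67, isolate_72, isolate_73, isolate_78, isolate_79, isolate_82

Tracing isolate_19: it sits inside (isolate_19,isolate_72).
Tracing isolate_79: it sits inside (isolate_78,isolate_79).
The smallest clade enclosing both is the whole tree (their MRCA is the root), so the answer is all 18 tips in alphabetical order.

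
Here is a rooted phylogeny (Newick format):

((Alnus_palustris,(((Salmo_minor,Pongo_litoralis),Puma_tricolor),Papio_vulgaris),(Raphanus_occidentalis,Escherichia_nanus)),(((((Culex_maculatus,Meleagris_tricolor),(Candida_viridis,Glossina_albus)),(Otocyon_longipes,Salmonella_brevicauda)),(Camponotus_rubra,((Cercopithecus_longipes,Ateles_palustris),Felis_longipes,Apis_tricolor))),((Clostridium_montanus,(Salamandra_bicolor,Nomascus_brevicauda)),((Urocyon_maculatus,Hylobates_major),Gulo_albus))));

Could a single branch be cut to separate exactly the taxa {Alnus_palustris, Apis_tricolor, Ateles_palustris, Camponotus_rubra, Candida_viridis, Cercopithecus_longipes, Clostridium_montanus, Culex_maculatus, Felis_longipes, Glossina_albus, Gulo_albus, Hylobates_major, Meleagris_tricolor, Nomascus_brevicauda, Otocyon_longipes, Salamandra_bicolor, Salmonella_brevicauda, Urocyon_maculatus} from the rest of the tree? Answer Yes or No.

No

The MRCA of the listed taxa is the root, so the smallest clade containing them is the whole tree.
That clade also contains Escherichia_nanus, Papio_vulgaris, Pongo_litoralis, Puma_tricolor, Raphanus_occidentalis, Salmo_minor, which are not in the proposed group, so the group is not monophyletic.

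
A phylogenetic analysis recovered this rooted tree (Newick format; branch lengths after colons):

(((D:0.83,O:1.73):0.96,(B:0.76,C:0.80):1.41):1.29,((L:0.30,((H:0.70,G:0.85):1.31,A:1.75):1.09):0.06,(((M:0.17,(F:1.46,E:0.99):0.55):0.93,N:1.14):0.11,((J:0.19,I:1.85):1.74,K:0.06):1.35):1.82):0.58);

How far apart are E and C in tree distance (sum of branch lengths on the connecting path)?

The path runs E → … → MRCA → … → C; the MRCA is the root of the tree.
Branch lengths along that path: 0.99 + 0.55 + 0.93 + 0.11 + 1.82 + 0.58 + 1.29 + 1.41 + 0.80 = 8.48.

8.48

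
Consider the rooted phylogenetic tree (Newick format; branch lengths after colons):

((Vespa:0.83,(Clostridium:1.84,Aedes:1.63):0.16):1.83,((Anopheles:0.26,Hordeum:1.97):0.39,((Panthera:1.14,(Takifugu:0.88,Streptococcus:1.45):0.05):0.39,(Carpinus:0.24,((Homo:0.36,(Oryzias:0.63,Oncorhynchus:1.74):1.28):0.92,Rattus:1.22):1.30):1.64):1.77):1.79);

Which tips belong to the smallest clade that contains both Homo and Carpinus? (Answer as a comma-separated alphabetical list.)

Carpinus, Homo, Oncorhynchus, Oryzias, Rattus

Tracing Homo: it sits inside (Homo,(Oryzias,Oncorhynchus)).
Tracing Carpinus: it sits inside (Carpinus,((Homo,(Oryzias,Oncorhynchus)),Rattus)).
The smallest clade enclosing both is (Carpinus,((Homo,(Oryzias,Oncorhynchus)),Rattus)); the answer is its 5 terminal taxa in alphabetical order.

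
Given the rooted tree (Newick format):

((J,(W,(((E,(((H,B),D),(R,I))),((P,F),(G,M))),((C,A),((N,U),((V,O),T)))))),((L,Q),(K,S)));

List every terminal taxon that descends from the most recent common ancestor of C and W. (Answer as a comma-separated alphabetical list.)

A, B, C, D, E, F, G, H, I, M, N, O, P, R, T, U, V, W

Tracing C: it sits inside (C,A).
Tracing W: it sits inside (W,(((E,(((H,B),D),(R,I))),((P,F),(G,M))),((C,A),((N,U),((V,O),T))))).
The smallest clade enclosing both is (W,(((E,(((H,B),D),(R,I))),((P,F),(G,M))),((C,A),((N,U),((V,O),T))))); the answer is its 18 terminal taxa in alphabetical order.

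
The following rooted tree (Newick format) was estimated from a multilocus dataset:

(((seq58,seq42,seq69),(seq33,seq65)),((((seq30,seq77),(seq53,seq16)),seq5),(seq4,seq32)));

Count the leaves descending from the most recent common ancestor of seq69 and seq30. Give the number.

12

The MRCA of seq69 and seq30 is the root, so the clade is the entire tree.
That clade contains 12 terminal taxa: seq16, seq30, seq32, seq33, seq4, seq42, seq5, seq53, seq58, seq65, seq69, seq77.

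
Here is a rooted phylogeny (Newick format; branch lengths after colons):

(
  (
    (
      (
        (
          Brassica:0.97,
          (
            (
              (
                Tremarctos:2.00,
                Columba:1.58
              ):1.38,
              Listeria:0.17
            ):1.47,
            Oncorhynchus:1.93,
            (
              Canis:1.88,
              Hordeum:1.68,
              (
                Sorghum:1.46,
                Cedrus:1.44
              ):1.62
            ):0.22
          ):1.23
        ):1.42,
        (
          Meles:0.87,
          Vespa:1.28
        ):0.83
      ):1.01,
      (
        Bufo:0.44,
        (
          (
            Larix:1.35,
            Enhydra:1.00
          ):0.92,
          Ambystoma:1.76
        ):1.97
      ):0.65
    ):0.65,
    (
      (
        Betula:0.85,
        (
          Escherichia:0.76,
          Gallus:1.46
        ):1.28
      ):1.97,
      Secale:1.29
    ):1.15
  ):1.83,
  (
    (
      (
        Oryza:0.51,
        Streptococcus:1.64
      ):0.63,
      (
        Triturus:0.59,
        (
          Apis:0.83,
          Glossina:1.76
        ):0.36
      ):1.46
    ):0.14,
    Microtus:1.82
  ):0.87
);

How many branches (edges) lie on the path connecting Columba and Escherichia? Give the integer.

11

The MRCA of Columba and Escherichia is the node subtending ((((Brassica,(((Tremarctos,Columba),Listeria),Oncorhynchus,(Canis,Hordeum,(Sorghum,Cedrus)))),(Meles,Vespa)),(Bufo,((Larix,Enhydra),Ambystoma))),((Betula,(Escherichia,Gallus)),Secale)).
From Columba up to that node: 7 branches. From Escherichia up to the same node: 4 branches. Total: 7 + 4 = 11.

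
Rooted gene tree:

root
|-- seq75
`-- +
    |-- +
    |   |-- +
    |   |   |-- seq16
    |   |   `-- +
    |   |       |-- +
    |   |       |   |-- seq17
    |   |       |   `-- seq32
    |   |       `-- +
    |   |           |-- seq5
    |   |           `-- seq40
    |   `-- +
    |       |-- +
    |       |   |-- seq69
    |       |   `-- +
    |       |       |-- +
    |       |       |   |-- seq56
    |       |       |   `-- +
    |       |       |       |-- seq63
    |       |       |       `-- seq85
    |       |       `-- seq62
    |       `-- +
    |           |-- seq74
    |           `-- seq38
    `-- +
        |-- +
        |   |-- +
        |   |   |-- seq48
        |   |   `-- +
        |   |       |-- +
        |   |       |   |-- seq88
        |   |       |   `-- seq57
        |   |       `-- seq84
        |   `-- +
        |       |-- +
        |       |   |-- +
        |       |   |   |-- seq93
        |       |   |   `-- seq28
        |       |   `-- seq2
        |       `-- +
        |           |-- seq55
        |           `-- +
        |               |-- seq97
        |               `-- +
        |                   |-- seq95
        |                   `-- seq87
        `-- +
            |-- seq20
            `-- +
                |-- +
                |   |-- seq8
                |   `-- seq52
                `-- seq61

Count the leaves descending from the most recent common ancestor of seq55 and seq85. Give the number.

The MRCA of seq55 and seq85 is the node subtending (((seq16,((seq17,seq32),(seq5,seq40))),((seq69,((seq56,(seq63,seq85)),seq62)),(seq74,seq38))),(((seq48,((seq88,seq57),seq84)),(((seq93,seq28),seq2),(seq55,(seq97,(seq95,seq87))))),(seq20,((seq8,seq52),seq61)))).
That clade contains 27 terminal taxa: seq16, seq17, seq2, seq20, seq28, seq32, seq38, seq40, seq48, seq5, seq52, seq55, seq56, seq57, seq61, seq62, seq63, seq69, seq74, seq8, seq84, seq85, seq87, seq88, seq93, seq95, seq97.

27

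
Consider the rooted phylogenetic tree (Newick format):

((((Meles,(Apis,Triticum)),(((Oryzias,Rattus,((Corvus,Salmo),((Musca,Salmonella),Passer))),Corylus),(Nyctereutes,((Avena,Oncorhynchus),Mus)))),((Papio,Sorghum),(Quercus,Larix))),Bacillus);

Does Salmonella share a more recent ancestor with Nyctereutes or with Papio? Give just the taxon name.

Nyctereutes

The MRCA of Salmonella and Nyctereutes subtends (((Oryzias,Rattus,((Corvus,Salmo),((Musca,Salmonella),Passer))),Corylus),(Nyctereutes,((Avena,Oncorhynchus),Mus))) (12 taxa).
The MRCA of Salmonella and Papio subtends (((Meles,(Apis,Triticum)),(((Oryzias,Rattus,((Corvus,Salmo),((Musca,Salmonella),Passer))),Corylus),(Nyctereutes,((Avena,Oncorhynchus),Mus)))),((Papio,Sorghum),(Quercus,Larix))) (19 taxa).
The first is nested inside the second, so Salmonella shares a more recent common ancestor with Nyctereutes.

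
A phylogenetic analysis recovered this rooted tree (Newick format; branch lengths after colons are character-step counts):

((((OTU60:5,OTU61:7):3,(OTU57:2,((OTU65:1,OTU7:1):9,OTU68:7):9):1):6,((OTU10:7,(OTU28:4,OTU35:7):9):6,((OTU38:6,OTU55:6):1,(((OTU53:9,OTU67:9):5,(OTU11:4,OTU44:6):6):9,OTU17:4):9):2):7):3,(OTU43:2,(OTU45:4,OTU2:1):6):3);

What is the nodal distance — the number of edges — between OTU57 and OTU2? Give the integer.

The MRCA of OTU57 and OTU2 is the root of the tree.
From OTU57 up to that node: 4 branches. From OTU2 up to the same node: 3 branches. Total: 4 + 3 = 7.

7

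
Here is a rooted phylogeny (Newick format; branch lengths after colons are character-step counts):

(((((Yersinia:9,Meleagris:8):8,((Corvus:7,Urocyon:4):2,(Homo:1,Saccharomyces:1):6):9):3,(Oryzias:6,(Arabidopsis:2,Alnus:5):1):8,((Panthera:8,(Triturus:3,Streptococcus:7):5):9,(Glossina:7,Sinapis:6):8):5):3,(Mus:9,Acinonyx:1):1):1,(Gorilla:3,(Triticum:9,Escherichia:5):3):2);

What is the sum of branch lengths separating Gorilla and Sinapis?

28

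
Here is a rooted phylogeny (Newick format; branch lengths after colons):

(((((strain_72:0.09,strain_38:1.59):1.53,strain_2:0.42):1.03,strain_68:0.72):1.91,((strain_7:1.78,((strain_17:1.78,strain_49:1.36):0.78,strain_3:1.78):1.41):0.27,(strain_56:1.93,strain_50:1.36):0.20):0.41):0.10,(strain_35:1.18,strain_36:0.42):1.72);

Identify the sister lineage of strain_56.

strain_50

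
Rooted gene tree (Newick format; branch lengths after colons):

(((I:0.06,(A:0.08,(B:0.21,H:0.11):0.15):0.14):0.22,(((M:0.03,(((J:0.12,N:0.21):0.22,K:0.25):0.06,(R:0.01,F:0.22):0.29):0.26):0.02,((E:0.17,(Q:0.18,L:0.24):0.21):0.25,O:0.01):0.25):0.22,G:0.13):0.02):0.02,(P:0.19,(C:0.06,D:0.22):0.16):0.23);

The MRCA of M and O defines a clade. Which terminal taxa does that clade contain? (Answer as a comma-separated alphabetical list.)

E, F, J, K, L, M, N, O, Q, R

Tracing M: it sits inside (M,(((J,N),K),(R,F))).
Tracing O: it sits inside ((E,(Q,L)),O).
The smallest clade enclosing both is ((M,(((J,N),K),(R,F))),((E,(Q,L)),O)); the answer is its 10 terminal taxa in alphabetical order.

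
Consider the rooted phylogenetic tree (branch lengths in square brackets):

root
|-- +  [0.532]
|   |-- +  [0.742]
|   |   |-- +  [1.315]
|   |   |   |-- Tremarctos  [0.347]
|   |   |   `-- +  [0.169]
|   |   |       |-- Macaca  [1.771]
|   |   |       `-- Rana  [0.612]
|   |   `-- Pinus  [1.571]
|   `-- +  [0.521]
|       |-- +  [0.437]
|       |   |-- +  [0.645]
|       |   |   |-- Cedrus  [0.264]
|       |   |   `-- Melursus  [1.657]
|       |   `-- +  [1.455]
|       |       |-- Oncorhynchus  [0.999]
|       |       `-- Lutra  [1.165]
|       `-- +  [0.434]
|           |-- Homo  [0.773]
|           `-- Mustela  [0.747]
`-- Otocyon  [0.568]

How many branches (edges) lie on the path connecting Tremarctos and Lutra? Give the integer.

The MRCA of Tremarctos and Lutra is the node subtending (((Tremarctos,(Macaca,Rana)),Pinus),(((Cedrus,Melursus),(Oncorhynchus,Lutra)),(Homo,Mustela))).
From Tremarctos up to that node: 3 branches. From Lutra up to the same node: 4 branches. Total: 3 + 4 = 7.

7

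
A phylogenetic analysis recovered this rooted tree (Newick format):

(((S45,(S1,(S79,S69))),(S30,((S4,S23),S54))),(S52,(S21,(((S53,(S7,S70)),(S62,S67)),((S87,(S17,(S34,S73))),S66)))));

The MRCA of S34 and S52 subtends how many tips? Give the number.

The MRCA of S34 and S52 is the node subtending (S52,(S21,(((S53,(S7,S70)),(S62,S67)),((S87,(S17,(S34,S73))),S66)))).
That clade contains 12 terminal taxa: S17, S21, S34, S52, S53, S62, S66, S67, S7, S70, S73, S87.

12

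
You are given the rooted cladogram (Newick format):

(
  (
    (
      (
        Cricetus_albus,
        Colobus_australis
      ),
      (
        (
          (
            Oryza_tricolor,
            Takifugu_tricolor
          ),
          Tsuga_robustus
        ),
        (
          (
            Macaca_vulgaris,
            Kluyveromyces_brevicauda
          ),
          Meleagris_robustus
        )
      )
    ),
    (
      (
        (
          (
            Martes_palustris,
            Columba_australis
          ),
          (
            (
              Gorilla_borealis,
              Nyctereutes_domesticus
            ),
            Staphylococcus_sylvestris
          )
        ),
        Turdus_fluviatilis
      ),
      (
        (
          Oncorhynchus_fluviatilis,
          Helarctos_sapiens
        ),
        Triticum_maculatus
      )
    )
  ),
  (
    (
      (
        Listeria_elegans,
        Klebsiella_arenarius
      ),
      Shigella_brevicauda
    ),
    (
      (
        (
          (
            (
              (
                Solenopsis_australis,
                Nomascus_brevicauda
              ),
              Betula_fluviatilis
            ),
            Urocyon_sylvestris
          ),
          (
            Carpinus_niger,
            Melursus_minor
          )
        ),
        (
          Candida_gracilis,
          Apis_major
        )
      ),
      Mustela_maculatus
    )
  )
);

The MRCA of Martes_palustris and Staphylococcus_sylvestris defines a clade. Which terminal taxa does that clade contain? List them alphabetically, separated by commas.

Tracing Martes_palustris: it sits inside (Martes_palustris,Columba_australis).
Tracing Staphylococcus_sylvestris: it sits inside ((Gorilla_borealis,Nyctereutes_domesticus),Staphylococcus_sylvestris).
The smallest clade enclosing both is ((Martes_palustris,Columba_australis),((Gorilla_borealis,Nyctereutes_domesticus),Staphylococcus_sylvestris)); the answer is its 5 terminal taxa in alphabetical order.

Columba_australis, Gorilla_borealis, Martes_palustris, Nyctereutes_domesticus, Staphylococcus_sylvestris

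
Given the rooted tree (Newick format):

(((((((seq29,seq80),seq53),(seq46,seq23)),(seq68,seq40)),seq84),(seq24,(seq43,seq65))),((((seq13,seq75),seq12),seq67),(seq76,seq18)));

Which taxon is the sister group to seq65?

seq43

seq65 attaches to the tree at the node subtending (seq43,seq65).
The other lineage descending from that same node — the sister group — is the single tip seq43.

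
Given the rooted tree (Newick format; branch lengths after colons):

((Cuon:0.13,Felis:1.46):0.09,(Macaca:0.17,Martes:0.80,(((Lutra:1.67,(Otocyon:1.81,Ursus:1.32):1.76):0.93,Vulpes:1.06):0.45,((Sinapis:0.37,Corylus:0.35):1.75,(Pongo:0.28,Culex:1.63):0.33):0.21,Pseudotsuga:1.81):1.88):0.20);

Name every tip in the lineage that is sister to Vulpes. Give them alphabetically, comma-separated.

Vulpes attaches to the tree at the node subtending ((Lutra,(Otocyon,Ursus)),Vulpes).
The other lineage descending from that same node — the sister group — is (Lutra,(Otocyon,Ursus)); its 3 tips in alphabetical order are the answer.

Lutra, Otocyon, Ursus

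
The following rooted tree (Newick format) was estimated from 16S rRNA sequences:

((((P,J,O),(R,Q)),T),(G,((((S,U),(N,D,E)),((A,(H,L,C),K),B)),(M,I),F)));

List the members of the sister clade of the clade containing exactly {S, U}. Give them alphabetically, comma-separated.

D, E, N

The clade containing exactly {S, U} attaches to the tree at the node subtending ((S,U),(N,D,E)).
The other lineage descending from that same node — the sister group — is (N,D,E); its 3 tips in alphabetical order are the answer.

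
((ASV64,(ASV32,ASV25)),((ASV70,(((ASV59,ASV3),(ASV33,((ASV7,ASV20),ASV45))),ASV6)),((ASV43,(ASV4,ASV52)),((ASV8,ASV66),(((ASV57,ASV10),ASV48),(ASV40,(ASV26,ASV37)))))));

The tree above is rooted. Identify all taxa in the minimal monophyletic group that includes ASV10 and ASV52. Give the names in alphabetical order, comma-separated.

Tracing ASV10: it sits inside (ASV57,ASV10).
Tracing ASV52: it sits inside (ASV4,ASV52).
The smallest clade enclosing both is ((ASV43,(ASV4,ASV52)),((ASV8,ASV66),(((ASV57,ASV10),ASV48),(ASV40,(ASV26,ASV37))))); the answer is its 11 terminal taxa in alphabetical order.

ASV10, ASV26, ASV37, ASV4, ASV40, ASV43, ASV48, ASV52, ASV57, ASV66, ASV8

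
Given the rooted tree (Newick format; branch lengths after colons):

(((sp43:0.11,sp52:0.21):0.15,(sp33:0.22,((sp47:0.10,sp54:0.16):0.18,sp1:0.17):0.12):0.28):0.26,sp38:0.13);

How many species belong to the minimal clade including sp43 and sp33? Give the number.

6

The MRCA of sp43 and sp33 is the node subtending ((sp43,sp52),(sp33,((sp47,sp54),sp1))).
That clade contains 6 terminal taxa: sp1, sp33, sp43, sp47, sp52, sp54.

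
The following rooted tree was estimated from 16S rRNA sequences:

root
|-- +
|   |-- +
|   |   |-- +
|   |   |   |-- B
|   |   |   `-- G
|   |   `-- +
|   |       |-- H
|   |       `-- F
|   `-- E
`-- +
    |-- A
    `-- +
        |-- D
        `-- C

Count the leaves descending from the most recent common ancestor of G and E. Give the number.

5

The MRCA of G and E is the node subtending (((B,G),(H,F)),E).
That clade contains 5 terminal taxa: B, E, F, G, H.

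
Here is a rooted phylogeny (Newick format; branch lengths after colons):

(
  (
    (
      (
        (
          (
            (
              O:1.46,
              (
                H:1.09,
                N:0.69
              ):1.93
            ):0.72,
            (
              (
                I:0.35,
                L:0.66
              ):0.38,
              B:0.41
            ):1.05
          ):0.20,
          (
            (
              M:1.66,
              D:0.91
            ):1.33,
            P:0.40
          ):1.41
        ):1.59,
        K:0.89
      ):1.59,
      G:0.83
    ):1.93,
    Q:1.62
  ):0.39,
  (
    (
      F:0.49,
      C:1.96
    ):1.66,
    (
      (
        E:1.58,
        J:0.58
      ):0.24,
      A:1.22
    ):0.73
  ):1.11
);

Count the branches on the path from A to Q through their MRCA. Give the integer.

The MRCA of A and Q is the root of the tree.
From A up to that node: 3 branches. From Q up to the same node: 2 branches. Total: 3 + 2 = 5.

5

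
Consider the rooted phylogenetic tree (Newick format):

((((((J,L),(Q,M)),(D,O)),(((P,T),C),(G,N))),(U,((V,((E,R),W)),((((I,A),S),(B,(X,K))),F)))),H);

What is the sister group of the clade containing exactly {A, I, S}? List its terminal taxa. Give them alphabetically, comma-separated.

B, K, X

The clade containing exactly {A, I, S} attaches to the tree at the node subtending (((I,A),S),(B,(X,K))).
The other lineage descending from that same node — the sister group — is (B,(X,K)); its 3 tips in alphabetical order are the answer.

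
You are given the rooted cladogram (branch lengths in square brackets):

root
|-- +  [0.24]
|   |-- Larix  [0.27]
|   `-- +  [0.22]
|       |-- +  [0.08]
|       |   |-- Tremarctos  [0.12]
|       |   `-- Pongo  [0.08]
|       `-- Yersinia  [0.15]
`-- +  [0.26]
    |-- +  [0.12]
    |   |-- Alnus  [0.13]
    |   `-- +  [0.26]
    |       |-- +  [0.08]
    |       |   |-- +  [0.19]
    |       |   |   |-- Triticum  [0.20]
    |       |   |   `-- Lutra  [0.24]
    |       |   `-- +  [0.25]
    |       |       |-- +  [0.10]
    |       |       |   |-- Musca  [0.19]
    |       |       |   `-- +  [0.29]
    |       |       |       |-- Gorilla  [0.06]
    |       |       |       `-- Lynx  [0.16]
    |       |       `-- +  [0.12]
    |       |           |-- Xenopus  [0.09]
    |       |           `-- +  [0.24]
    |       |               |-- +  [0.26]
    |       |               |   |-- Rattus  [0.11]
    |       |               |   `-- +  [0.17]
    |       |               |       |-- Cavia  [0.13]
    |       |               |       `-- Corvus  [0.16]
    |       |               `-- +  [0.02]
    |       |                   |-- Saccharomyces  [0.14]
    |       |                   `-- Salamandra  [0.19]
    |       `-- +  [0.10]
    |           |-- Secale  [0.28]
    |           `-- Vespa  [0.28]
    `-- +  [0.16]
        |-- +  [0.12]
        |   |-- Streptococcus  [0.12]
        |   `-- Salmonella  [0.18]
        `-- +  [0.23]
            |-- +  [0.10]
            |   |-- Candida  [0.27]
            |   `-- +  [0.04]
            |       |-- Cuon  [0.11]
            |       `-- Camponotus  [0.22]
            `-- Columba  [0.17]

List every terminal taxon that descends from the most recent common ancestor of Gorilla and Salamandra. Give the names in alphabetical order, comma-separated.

Tracing Gorilla: it sits inside (Gorilla,Lynx).
Tracing Salamandra: it sits inside (Saccharomyces,Salamandra).
The smallest clade enclosing both is ((Musca,(Gorilla,Lynx)),(Xenopus,((Rattus,(Cavia,Corvus)),(Saccharomyces,Salamandra)))); the answer is its 9 terminal taxa in alphabetical order.

Cavia, Corvus, Gorilla, Lynx, Musca, Rattus, Saccharomyces, Salamandra, Xenopus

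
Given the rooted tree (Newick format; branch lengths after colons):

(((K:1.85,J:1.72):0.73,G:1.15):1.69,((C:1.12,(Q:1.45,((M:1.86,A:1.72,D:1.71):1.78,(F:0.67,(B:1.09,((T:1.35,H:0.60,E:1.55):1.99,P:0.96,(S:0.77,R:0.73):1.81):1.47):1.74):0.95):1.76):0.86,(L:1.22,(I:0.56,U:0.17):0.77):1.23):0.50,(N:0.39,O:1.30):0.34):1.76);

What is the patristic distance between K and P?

The path runs K → … → MRCA → … → P; the MRCA is the root of the tree.
Branch lengths along that path: 1.85 + 0.73 + 1.69 + 1.76 + 0.50 + 0.86 + 1.76 + 0.95 + 1.74 + 1.47 + 0.96 = 14.27.

14.27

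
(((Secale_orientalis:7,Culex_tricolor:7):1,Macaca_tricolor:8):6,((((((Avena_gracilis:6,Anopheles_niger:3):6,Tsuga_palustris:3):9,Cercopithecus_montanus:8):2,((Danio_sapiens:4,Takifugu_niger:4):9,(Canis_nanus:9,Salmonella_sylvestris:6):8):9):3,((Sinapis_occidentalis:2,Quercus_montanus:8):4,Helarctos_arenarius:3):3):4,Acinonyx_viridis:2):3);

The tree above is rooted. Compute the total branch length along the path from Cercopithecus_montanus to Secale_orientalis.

34

The path runs Cercopithecus_montanus → … → MRCA → … → Secale_orientalis; the MRCA is the root of the tree.
Branch lengths along that path: 8 + 2 + 3 + 4 + 3 + 6 + 1 + 7 = 34.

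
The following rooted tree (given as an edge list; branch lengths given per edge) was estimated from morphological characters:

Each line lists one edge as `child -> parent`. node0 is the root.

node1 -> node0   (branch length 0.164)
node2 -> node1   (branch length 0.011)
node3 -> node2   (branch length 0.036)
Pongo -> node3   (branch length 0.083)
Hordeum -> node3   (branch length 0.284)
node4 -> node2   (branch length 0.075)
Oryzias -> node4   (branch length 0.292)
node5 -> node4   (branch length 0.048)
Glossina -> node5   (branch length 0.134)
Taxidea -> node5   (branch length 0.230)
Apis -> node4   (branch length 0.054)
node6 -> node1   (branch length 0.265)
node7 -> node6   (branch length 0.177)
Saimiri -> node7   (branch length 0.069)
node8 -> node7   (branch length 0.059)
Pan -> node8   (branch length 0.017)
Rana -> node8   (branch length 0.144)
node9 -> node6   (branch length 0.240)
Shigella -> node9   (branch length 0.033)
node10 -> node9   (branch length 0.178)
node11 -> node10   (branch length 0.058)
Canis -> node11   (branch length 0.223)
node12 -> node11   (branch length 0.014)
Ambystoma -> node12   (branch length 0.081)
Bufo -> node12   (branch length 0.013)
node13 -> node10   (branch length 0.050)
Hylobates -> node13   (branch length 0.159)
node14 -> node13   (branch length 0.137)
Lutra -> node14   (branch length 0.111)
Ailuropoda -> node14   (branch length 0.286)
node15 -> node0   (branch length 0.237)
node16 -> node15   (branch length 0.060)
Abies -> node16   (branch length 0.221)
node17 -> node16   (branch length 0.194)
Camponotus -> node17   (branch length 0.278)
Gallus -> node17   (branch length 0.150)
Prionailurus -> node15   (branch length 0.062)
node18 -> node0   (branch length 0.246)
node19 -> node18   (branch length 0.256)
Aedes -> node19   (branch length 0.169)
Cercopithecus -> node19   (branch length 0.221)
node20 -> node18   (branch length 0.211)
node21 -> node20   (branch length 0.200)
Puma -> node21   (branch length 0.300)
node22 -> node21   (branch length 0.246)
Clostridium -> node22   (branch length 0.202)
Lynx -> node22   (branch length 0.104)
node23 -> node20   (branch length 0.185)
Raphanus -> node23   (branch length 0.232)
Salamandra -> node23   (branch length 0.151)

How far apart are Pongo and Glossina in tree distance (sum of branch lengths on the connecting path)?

The path runs Pongo → … → MRCA → … → Glossina; the MRCA is the node subtending ((Pongo,Hordeum),(Oryzias,(Glossina,Taxidea),Apis)).
Branch lengths along that path: 0.083 + 0.036 + 0.075 + 0.048 + 0.134 = 0.376.

0.376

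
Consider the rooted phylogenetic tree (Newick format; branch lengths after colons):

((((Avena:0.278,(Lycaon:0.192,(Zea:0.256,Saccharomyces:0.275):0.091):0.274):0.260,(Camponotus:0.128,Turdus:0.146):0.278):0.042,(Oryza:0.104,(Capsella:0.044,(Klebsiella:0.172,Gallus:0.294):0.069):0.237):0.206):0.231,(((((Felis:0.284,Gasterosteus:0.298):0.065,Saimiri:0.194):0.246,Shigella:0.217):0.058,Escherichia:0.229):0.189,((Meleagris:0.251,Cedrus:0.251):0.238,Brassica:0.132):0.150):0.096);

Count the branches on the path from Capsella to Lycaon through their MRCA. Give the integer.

The MRCA of Capsella and Lycaon is the node subtending (((Avena,(Lycaon,(Zea,Saccharomyces))),(Camponotus,Turdus)),(Oryza,(Capsella,(Klebsiella,Gallus)))).
From Capsella up to that node: 3 branches. From Lycaon up to the same node: 4 branches. Total: 3 + 4 = 7.

7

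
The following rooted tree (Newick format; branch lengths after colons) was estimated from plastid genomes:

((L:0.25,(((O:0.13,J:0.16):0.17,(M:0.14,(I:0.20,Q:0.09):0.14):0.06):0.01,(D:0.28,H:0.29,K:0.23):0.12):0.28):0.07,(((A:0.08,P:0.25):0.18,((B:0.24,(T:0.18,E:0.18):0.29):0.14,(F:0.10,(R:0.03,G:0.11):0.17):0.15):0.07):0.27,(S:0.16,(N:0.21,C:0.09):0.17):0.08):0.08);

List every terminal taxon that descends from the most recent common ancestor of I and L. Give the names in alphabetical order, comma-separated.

Tracing I: it sits inside (I,Q).
Tracing L: it sits inside (L,(((O,J),(M,(I,Q))),(D,H,K))).
The smallest clade enclosing both is (L,(((O,J),(M,(I,Q))),(D,H,K))); the answer is its 9 terminal taxa in alphabetical order.

D, H, I, J, K, L, M, O, Q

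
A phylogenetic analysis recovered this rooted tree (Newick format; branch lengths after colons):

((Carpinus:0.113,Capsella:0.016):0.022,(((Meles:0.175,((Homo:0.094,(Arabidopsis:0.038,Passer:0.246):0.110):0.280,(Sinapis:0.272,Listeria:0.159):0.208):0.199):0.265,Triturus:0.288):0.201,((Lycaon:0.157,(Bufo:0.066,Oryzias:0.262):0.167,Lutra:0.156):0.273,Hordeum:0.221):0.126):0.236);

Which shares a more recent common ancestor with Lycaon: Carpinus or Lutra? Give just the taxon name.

The MRCA of Lycaon and Lutra subtends (Lycaon,(Bufo,Oryzias),Lutra) (4 taxa).
The MRCA of Lycaon and Carpinus is the root, subtending the entire tree (14 taxa).
The first is nested inside the second, so Lycaon shares a more recent common ancestor with Lutra.

Lutra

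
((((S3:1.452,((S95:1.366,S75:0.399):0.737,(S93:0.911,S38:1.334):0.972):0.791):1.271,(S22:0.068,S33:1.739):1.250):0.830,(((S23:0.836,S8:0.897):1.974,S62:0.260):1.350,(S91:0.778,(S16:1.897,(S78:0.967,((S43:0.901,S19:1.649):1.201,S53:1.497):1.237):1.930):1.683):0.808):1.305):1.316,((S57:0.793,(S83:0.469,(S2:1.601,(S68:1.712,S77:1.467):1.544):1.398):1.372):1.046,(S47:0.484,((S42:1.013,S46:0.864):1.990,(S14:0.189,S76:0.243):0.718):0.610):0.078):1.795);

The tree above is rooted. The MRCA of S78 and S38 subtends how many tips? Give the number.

16

The MRCA of S78 and S38 is the node subtending (((S3,((S95,S75),(S93,S38))),(S22,S33)),(((S23,S8),S62),(S91,(S16,(S78,((S43,S19),S53)))))).
That clade contains 16 terminal taxa: S16, S19, S22, S23, S3, S33, S38, S43, S53, S62, S75, S78, S8, S91, S93, S95.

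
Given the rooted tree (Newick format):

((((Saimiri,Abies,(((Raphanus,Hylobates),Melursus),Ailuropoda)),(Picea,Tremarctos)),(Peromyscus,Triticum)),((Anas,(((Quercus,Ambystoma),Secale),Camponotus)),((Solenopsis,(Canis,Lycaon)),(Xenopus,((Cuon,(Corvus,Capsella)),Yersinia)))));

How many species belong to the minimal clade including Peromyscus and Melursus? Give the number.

10

The MRCA of Peromyscus and Melursus is the node subtending (((Saimiri,Abies,(((Raphanus,Hylobates),Melursus),Ailuropoda)),(Picea,Tremarctos)),(Peromyscus,Triticum)).
That clade contains 10 terminal taxa: Abies, Ailuropoda, Hylobates, Melursus, Peromyscus, Picea, Raphanus, Saimiri, Tremarctos, Triticum.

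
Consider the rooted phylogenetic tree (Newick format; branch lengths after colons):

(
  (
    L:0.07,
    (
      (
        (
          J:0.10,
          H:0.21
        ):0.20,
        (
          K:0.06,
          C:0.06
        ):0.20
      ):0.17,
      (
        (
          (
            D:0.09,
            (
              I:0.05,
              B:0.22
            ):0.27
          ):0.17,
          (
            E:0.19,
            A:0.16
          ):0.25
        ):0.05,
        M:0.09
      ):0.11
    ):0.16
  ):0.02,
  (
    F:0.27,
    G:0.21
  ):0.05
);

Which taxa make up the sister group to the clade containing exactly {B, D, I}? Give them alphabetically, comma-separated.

The clade containing exactly {B, D, I} attaches to the tree at the node subtending ((D,(I,B)),(E,A)).
The other lineage descending from that same node — the sister group — is (E,A); its 2 tips in alphabetical order are the answer.

A, E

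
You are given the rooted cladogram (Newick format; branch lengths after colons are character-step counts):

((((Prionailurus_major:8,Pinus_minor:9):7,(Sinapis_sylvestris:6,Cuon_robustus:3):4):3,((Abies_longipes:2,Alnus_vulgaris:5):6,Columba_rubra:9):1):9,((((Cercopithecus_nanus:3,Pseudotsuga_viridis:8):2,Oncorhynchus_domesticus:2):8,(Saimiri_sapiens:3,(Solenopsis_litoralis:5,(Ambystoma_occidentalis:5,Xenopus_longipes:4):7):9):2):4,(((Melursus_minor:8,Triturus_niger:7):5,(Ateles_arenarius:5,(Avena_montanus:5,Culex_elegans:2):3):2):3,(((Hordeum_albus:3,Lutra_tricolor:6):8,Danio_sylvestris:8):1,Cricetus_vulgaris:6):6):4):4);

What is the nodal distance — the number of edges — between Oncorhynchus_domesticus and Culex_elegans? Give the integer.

The MRCA of Oncorhynchus_domesticus and Culex_elegans is the node subtending ((((Cercopithecus_nanus,Pseudotsuga_viridis),Oncorhynchus_domesticus),(Saimiri_sapiens,(Solenopsis_litoralis,(Ambystoma_occidentalis,Xenopus_longipes)))),(((Melursus_minor,Triturus_niger),(Ateles_arenarius,(Avena_montanus,Culex_elegans))),(((Hordeum_albus,Lutra_tricolor),Danio_sylvestris),Cricetus_vulgaris))).
From Oncorhynchus_domesticus up to that node: 3 branches. From Culex_elegans up to the same node: 5 branches. Total: 3 + 5 = 8.

8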